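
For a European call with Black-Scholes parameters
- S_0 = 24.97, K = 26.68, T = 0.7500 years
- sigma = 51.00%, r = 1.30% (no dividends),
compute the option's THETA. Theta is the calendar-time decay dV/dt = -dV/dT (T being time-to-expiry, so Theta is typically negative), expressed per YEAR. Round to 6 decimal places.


d1 = 0.0929384122; d2 = -0.3487345437
phi(d1) = 0.3972230539; exp(-qT) = 1.0000000000; exp(-rT) = 0.9902973771
Theta = -S*exp(-qT)*phi(d1)*sigma/(2*sqrt(T)) - r*K*exp(-rT)*N(d2) + q*S*exp(-qT)*N(d1)
N(d1) = 0.5370237554; N(d2) = 0.3636443041; sqrt(T) = 0.8660254038
Term 1 = -24.9700 * 1.0000000000 * 0.3972230539 * 0.5100 / (2 * 0.8660254038) = -2.9205358193
Term 2 = -0.0130 * 26.6800 * 0.9902973771 * 0.3636443041 = -0.1249026336
Term 3 = 0 (no dividend yield, q = 0)
Theta = -2.9205358193 + (-0.1249026336) + (0.0000000000) = -3.045438

Answer: Theta = -3.045438


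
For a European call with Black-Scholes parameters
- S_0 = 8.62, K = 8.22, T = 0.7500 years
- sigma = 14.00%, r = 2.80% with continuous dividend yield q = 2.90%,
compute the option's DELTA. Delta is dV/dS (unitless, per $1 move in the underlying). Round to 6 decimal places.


d1 = 0.4463319714; d2 = 0.3250884149
phi(d1) = 0.3611201150; exp(-qT) = 0.9784848257; exp(-rT) = 0.9792189646
N(d1) = 0.6723212675
Delta = exp(-qT) * N(d1) = 0.9784848257 * 0.6723212675 = 0.657856

Answer: Delta = 0.657856


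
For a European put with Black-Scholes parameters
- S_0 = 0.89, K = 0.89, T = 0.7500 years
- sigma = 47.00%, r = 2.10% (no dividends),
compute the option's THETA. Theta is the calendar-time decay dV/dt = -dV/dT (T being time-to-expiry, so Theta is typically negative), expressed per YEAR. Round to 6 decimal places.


Answer: Theta = -0.083158

Derivation:
d1 = 0.2422107220; d2 = -0.1648212178
phi(d1) = 0.3874100640; exp(-qT) = 1.0000000000; exp(-rT) = 0.9843733826
Theta = -S*exp(-qT)*phi(d1)*sigma/(2*sqrt(T)) + r*K*exp(-rT)*N(-d2) - q*S*exp(-qT)*N(-d1)
N(-d1) = 0.4043084437; N(-d2) = 0.5654576485; sqrt(T) = 0.8660254038
Term 1 = -0.8900 * 1.0000000000 * 0.3874100640 * 0.4700 / (2 * 0.8660254038) = -0.0935617068
Term 2 = 0.0210 * 0.8900 * 0.9843733826 * 0.5654576485 = 0.0104032551
Term 3 = 0 (no dividend yield, q = 0)
Theta = -0.0935617068 + (0.0104032551) + (0.0000000000) = -0.083158


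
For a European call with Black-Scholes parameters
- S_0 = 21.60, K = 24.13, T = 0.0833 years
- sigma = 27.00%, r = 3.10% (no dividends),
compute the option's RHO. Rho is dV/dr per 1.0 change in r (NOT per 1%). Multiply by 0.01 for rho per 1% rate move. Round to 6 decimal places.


Answer: Rho = 0.153896

Derivation:
d1 = -1.3492677722; d2 = -1.4271944686
phi(d1) = 0.1605419028; exp(-qT) = 1.0000000000; exp(-rT) = 0.9974210313
N(d2) = 0.0767619242
Rho = K*T*exp(-rT)*N(d2) = 24.1300 * 0.0833 * 0.9974210313 * 0.0767619242 = 0.153896


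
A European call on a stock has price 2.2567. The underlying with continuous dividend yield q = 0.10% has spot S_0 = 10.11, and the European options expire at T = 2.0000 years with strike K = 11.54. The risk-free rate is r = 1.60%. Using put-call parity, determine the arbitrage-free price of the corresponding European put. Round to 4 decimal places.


Put-call parity: C - P = S_0 * exp(-qT) - K * exp(-rT).
S_0 * exp(-qT) = 10.1100 * 0.99800200 = 10.08980021
K * exp(-rT) = 11.5400 * 0.96850658 = 11.17656596
P = C - S*exp(-qT) + K*exp(-rT)
P = 2.2567 - 10.08980021 + 11.17656596 = 3.3435

Answer: Put price = 3.3435


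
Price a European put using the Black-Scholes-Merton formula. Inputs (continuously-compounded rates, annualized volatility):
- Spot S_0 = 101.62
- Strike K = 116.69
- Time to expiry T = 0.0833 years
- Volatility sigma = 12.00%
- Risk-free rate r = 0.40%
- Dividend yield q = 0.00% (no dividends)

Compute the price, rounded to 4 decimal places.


d1 = (ln(S/K) + (r - q + 0.5*sigma^2) * T) / (sigma * sqrt(T)) = -3.96567459
d2 = d1 - sigma * sqrt(T) = -4.00030867
exp(-rT) = 0.99966686; exp(-qT) = 1.00000000
P = K * exp(-rT) * N(-d2) - S_0 * exp(-qT) * N(-d1)
N(-d1) = 0.99996341; N(-d2) = 0.99996837
P = 116.6900 * 0.99966686 * 0.99996837 - 101.6200 * 1.00000000 * 0.99996341 = 15.0312

Answer: Price = 15.0312


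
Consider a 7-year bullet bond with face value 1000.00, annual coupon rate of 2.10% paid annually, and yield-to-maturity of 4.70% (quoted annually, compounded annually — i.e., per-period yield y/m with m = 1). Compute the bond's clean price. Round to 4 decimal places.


Answer: Price = 847.9049

Derivation:
Coupon per period c = face * coupon_rate / m = 21.000000
Periods per year m = 1; per-period yield y/m = 0.047000
Number of cashflows N = 7
Cashflows (t years, CF_t, discount factor 1/(1+y/m)^(m*t), PV):
  t = 1.0000: CF_t = 21.000000, DF = 0.955110, PV = 20.057307
  t = 2.0000: CF_t = 21.000000, DF = 0.912235, PV = 19.156931
  t = 3.0000: CF_t = 21.000000, DF = 0.871284, PV = 18.296973
  t = 4.0000: CF_t = 21.000000, DF = 0.832172, PV = 17.475619
  t = 5.0000: CF_t = 21.000000, DF = 0.794816, PV = 16.691136
  t = 6.0000: CF_t = 21.000000, DF = 0.759137, PV = 15.941868
  t = 7.0000: CF_t = 1021.000000, DF = 0.725059, PV = 740.285035
Price P = sum_t PV_t = 847.904868


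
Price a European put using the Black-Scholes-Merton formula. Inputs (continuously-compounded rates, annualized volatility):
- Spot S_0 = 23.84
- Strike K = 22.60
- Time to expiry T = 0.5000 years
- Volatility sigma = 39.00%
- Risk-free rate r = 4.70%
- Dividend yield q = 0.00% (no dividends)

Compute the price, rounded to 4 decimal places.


Answer: Price = 1.7319

Derivation:
d1 = (ln(S/K) + (r - q + 0.5*sigma^2) * T) / (sigma * sqrt(T)) = 0.41679389
d2 = d1 - sigma * sqrt(T) = 0.14102224
exp(-rT) = 0.97677397; exp(-qT) = 1.00000000
P = K * exp(-rT) * N(-d2) - S_0 * exp(-qT) * N(-d1)
N(-d1) = 0.33841459; N(-d2) = 0.44392619
P = 22.6000 * 0.97677397 * 0.44392619 - 23.8400 * 1.00000000 * 0.33841459 = 1.7319


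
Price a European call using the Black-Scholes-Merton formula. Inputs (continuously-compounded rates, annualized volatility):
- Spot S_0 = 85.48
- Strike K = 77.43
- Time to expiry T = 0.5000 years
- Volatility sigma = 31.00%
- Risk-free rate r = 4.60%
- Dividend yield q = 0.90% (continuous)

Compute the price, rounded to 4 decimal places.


Answer: Price = 12.7063

Derivation:
d1 = (ln(S/K) + (r - q + 0.5*sigma^2) * T) / (sigma * sqrt(T)) = 0.64521499
d2 = d1 - sigma * sqrt(T) = 0.42601189
exp(-rT) = 0.97726248; exp(-qT) = 0.99551011
C = S_0 * exp(-qT) * N(d1) - K * exp(-rT) * N(d2)
N(d1) = 0.74060606; N(d2) = 0.66495041
C = 85.4800 * 0.99551011 * 0.74060606 - 77.4300 * 0.97726248 * 0.66495041 = 12.7063


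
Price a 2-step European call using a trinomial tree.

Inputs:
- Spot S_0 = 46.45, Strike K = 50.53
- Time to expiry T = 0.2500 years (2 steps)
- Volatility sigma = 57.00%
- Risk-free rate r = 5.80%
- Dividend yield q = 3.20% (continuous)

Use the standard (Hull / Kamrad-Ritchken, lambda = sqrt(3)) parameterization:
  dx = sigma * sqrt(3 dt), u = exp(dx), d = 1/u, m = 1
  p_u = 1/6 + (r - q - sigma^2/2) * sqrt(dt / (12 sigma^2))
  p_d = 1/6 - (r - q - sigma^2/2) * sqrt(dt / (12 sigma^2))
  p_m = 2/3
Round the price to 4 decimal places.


dt = T/N = 0.125000; dx = sigma*sqrt(3*dt) = 0.349052
u = exp(dx) = 1.417723; d = 1/u = 0.705356
p_u = 0.142234, p_m = 0.666667, p_d = 0.191099
Discount per step: exp(-r*dt) = 0.992776
Stock lattice S(k, j) with j the centered position index:
  k=0: S(0,+0) = 46.4500
  k=1: S(1,-1) = 32.7638; S(1,+0) = 46.4500; S(1,+1) = 65.8532
  k=2: S(2,-2) = 23.1101; S(2,-1) = 32.7638; S(2,+0) = 46.4500; S(2,+1) = 65.8532; S(2,+2) = 93.3617
Terminal payoffs V(N, j) = max(S_T - K, 0):
  V(2,-2) = 0.000000; V(2,-1) = 0.000000; V(2,+0) = 0.000000; V(2,+1) = 15.323248; V(2,+2) = 42.831686
Backward induction: V(k, j) = exp(-r*dt) * [p_u * V(k+1, j+1) + p_m * V(k+1, j) + p_d * V(k+1, j-1)]
  V(1,-1) = exp(-r*dt) * [p_u*0.000000 + p_m*0.000000 + p_d*0.000000] = 0.000000
  V(1,+0) = exp(-r*dt) * [p_u*15.323248 + p_m*0.000000 + p_d*0.000000] = 2.163749
  V(1,+1) = exp(-r*dt) * [p_u*42.831686 + p_m*15.323248 + p_d*0.000000] = 16.189837
  V(0,+0) = exp(-r*dt) * [p_u*16.189837 + p_m*2.163749 + p_d*0.000000] = 3.718197

Answer: Price = V(0,0) = 3.7182


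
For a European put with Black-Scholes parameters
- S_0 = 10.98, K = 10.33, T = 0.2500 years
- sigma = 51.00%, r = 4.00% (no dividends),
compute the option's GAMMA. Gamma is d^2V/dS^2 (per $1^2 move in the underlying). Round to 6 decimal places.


d1 = 0.4060221684; d2 = 0.1510221684
phi(d1) = 0.3673774322; exp(-qT) = 1.0000000000; exp(-rT) = 0.9900498337
Gamma = exp(-qT) * phi(d1) / (S * sigma * sqrt(T)) = 1.0000000000 * 0.3673774322 / (10.9800 * 0.5100 * 0.5000000000) = 0.131211

Answer: Gamma = 0.131211


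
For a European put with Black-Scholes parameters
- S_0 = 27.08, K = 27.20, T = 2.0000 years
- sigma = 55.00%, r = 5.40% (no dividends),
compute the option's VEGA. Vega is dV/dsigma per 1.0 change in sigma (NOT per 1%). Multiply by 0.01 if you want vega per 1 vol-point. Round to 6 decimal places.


d1 = 0.5220742603; d2 = -0.2557431990
phi(d1) = 0.3481160771; exp(-qT) = 1.0000000000; exp(-rT) = 0.8976275964
Vega = S * exp(-qT) * phi(d1) * sqrt(T) = 27.0800 * 1.0000000000 * 0.3481160771 * 1.4142135624 = 13.331768

Answer: Vega = 13.331768


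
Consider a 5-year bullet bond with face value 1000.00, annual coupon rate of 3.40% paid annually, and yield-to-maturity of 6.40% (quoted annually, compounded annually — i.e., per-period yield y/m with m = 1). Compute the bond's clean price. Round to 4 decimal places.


Answer: Price = 874.9924

Derivation:
Coupon per period c = face * coupon_rate / m = 34.000000
Periods per year m = 1; per-period yield y/m = 0.064000
Number of cashflows N = 5
Cashflows (t years, CF_t, discount factor 1/(1+y/m)^(m*t), PV):
  t = 1.0000: CF_t = 34.000000, DF = 0.939850, PV = 31.954887
  t = 2.0000: CF_t = 34.000000, DF = 0.883317, PV = 30.032789
  t = 3.0000: CF_t = 34.000000, DF = 0.830185, PV = 28.226305
  t = 4.0000: CF_t = 34.000000, DF = 0.780249, PV = 26.528482
  t = 5.0000: CF_t = 1034.000000, DF = 0.733317, PV = 758.249965
Price P = sum_t PV_t = 874.992429


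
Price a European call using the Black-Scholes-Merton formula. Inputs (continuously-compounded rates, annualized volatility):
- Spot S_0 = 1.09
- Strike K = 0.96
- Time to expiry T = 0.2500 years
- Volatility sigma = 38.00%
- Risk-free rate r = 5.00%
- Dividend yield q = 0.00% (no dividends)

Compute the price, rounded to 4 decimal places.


d1 = (ln(S/K) + (r - q + 0.5*sigma^2) * T) / (sigma * sqrt(T)) = 0.82920890
d2 = d1 - sigma * sqrt(T) = 0.63920890
exp(-rT) = 0.98757780; exp(-qT) = 1.00000000
C = S_0 * exp(-qT) * N(d1) - K * exp(-rT) * N(d2)
N(d1) = 0.79650689; N(d2) = 0.73865648
C = 1.0900 * 1.00000000 * 0.79650689 - 0.9600 * 0.98757780 * 0.73865648 = 0.1679

Answer: Price = 0.1679


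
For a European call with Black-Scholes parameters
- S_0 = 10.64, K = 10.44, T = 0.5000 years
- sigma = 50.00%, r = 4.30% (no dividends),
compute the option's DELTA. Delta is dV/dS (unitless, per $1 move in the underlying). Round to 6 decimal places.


Answer: Delta = 0.614574

Derivation:
d1 = 0.2912598329; d2 = -0.0622935577
phi(d1) = 0.3823745405; exp(-qT) = 1.0000000000; exp(-rT) = 0.9787294775
N(d1) = 0.6145736975
Delta = exp(-qT) * N(d1) = 1.0000000000 * 0.6145736975 = 0.614574


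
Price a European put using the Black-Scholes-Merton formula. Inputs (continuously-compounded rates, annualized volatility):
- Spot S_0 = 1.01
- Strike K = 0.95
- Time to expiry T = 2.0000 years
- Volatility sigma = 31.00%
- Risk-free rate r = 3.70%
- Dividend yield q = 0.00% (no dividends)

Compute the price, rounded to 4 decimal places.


d1 = (ln(S/K) + (r - q + 0.5*sigma^2) * T) / (sigma * sqrt(T)) = 0.52769241
d2 = d1 - sigma * sqrt(T) = 0.08928620
exp(-rT) = 0.92867169; exp(-qT) = 1.00000000
P = K * exp(-rT) * N(-d2) - S_0 * exp(-qT) * N(-d1)
N(-d1) = 0.29885642; N(-d2) = 0.46442723
P = 0.9500 * 0.92867169 * 0.46442723 - 1.0100 * 1.00000000 * 0.29885642 = 0.1079

Answer: Price = 0.1079


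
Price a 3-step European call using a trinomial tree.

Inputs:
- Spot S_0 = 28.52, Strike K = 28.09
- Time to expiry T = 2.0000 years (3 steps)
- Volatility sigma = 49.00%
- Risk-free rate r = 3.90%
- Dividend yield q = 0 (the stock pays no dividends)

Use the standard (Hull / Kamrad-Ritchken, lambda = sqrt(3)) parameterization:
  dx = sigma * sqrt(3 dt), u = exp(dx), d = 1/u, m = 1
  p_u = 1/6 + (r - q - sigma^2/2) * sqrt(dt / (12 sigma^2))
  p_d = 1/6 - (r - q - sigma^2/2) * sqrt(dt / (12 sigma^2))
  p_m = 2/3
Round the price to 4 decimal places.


Answer: Price = V(0,0) = 7.9628

Derivation:
dt = T/N = 0.666667; dx = sigma*sqrt(3*dt) = 0.692965
u = exp(dx) = 1.999635; d = 1/u = 0.500091
p_u = 0.127680, p_m = 0.666667, p_d = 0.205654
Discount per step: exp(-r*dt) = 0.974335
Stock lattice S(k, j) with j the centered position index:
  k=0: S(0,+0) = 28.5200
  k=1: S(1,-1) = 14.2626; S(1,+0) = 28.5200; S(1,+1) = 57.0296
  k=2: S(2,-2) = 7.1326; S(2,-1) = 14.2626; S(2,+0) = 28.5200; S(2,+1) = 57.0296; S(2,+2) = 114.0384
  k=3: S(3,-3) = 3.5670; S(3,-2) = 7.1326; S(3,-1) = 14.2626; S(3,+0) = 28.5200; S(3,+1) = 57.0296; S(3,+2) = 114.0384; S(3,+3) = 228.0351
Terminal payoffs V(N, j) = max(S_T - K, 0):
  V(3,-3) = 0.000000; V(3,-2) = 0.000000; V(3,-1) = 0.000000; V(3,+0) = 0.430000; V(3,+1) = 28.939589; V(3,+2) = 85.948360; V(3,+3) = 199.945093
Backward induction: V(k, j) = exp(-r*dt) * [p_u * V(k+1, j+1) + p_m * V(k+1, j) + p_d * V(k+1, j-1)]
  V(2,-2) = exp(-r*dt) * [p_u*0.000000 + p_m*0.000000 + p_d*0.000000] = 0.000000
  V(2,-1) = exp(-r*dt) * [p_u*0.430000 + p_m*0.000000 + p_d*0.000000] = 0.053493
  V(2,+0) = exp(-r*dt) * [p_u*28.939589 + p_m*0.430000 + p_d*0.000000] = 3.879473
  V(2,+1) = exp(-r*dt) * [p_u*85.948360 + p_m*28.939589 + p_d*0.430000] = 29.576275
  V(2,+2) = exp(-r*dt) * [p_u*199.945093 + p_m*85.948360 + p_d*28.939589] = 86.500835
  V(1,-1) = exp(-r*dt) * [p_u*3.879473 + p_m*0.053493 + p_d*0.000000] = 0.517364
  V(1,+0) = exp(-r*dt) * [p_u*29.576275 + p_m*3.879473 + p_d*0.053493] = 6.210025
  V(1,+1) = exp(-r*dt) * [p_u*86.500835 + p_m*29.576275 + p_d*3.879473] = 30.749758
  V(0,+0) = exp(-r*dt) * [p_u*30.749758 + p_m*6.210025 + p_d*0.517364] = 7.962783


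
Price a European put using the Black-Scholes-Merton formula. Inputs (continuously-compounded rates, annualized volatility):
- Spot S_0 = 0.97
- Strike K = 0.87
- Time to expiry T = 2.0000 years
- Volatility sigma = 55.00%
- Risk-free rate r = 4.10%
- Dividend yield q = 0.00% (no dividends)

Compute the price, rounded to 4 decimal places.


d1 = (ln(S/K) + (r - q + 0.5*sigma^2) * T) / (sigma * sqrt(T)) = 0.63421418
d2 = d1 - sigma * sqrt(T) = -0.14360328
exp(-rT) = 0.92127196; exp(-qT) = 1.00000000
P = K * exp(-rT) * N(-d2) - S_0 * exp(-qT) * N(-d1)
N(-d1) = 0.26297053; N(-d2) = 0.55709313
P = 0.8700 * 0.92127196 * 0.55709313 - 0.9700 * 1.00000000 * 0.26297053 = 0.1914

Answer: Price = 0.1914


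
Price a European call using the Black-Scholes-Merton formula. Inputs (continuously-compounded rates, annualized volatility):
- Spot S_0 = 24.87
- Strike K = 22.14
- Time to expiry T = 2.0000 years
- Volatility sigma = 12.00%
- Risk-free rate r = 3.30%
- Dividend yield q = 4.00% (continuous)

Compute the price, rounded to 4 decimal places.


d1 = (ln(S/K) + (r - q + 0.5*sigma^2) * T) / (sigma * sqrt(T)) = 0.68752187
d2 = d1 - sigma * sqrt(T) = 0.51781624
exp(-rT) = 0.93613086; exp(-qT) = 0.92311635
C = S_0 * exp(-qT) * N(d1) - K * exp(-rT) * N(d2)
N(d1) = 0.75412304; N(d2) = 0.69770676
C = 24.8700 * 0.92311635 * 0.75412304 - 22.1400 * 0.93613086 * 0.69770676 = 2.8525

Answer: Price = 2.8525


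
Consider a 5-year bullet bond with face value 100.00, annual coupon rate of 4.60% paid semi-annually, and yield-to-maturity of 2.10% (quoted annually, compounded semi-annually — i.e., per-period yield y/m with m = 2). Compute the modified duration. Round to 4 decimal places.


Coupon per period c = face * coupon_rate / m = 2.300000
Periods per year m = 2; per-period yield y/m = 0.010500
Number of cashflows N = 10
Cashflows (t years, CF_t, discount factor 1/(1+y/m)^(m*t), PV):
  t = 0.5000: CF_t = 2.300000, DF = 0.989609, PV = 2.276101
  t = 1.0000: CF_t = 2.300000, DF = 0.979326, PV = 2.252450
  t = 1.5000: CF_t = 2.300000, DF = 0.969150, PV = 2.229045
  t = 2.0000: CF_t = 2.300000, DF = 0.959080, PV = 2.205883
  t = 2.5000: CF_t = 2.300000, DF = 0.949114, PV = 2.182962
  t = 3.0000: CF_t = 2.300000, DF = 0.939252, PV = 2.160279
  t = 3.5000: CF_t = 2.300000, DF = 0.929492, PV = 2.137832
  t = 4.0000: CF_t = 2.300000, DF = 0.919834, PV = 2.115618
  t = 4.5000: CF_t = 2.300000, DF = 0.910276, PV = 2.093635
  t = 5.0000: CF_t = 102.300000, DF = 0.900818, PV = 92.153632
Price P = sum_t PV_t = 111.807439
First compute Macaulay numerator sum_t t * PV_t:
  t * PV_t at t = 0.5000: 1.138050
  t * PV_t at t = 1.0000: 2.252450
  t * PV_t at t = 1.5000: 3.343568
  t * PV_t at t = 2.0000: 4.411767
  t * PV_t at t = 2.5000: 5.457406
  t * PV_t at t = 3.0000: 6.480838
  t * PV_t at t = 3.5000: 7.482413
  t * PV_t at t = 4.0000: 8.462473
  t * PV_t at t = 4.5000: 9.421358
  t * PV_t at t = 5.0000: 460.768159
Macaulay duration D = 509.218481 / 111.807439 = 4.554424
Modified duration = D / (1 + y/m) = 4.554424 / (1 + 0.010500) = 4.507099

Answer: Modified duration = 4.5071


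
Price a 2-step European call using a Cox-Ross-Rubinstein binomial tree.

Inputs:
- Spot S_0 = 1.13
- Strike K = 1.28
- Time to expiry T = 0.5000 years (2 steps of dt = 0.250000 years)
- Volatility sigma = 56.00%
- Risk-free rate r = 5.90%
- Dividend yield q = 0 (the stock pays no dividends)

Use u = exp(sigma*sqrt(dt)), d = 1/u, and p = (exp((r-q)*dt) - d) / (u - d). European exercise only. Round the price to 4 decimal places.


dt = T/N = 0.250000
u = exp(sigma*sqrt(dt)) = 1.323130; d = 1/u = 0.755784
p = (exp((r-q)*dt) - d) / (u - d) = 0.456645
Discount per step: exp(-r*dt) = 0.985358
Stock lattice S(k, i) with i counting down-moves:
  k=0: S(0,0) = 1.1300
  k=1: S(1,0) = 1.4951; S(1,1) = 0.8540
  k=2: S(2,0) = 1.9783; S(2,1) = 1.1300; S(2,2) = 0.6455
Terminal payoffs V(N, i) = max(S_T - K, 0):
  V(2,0) = 0.698260; V(2,1) = 0.000000; V(2,2) = 0.000000
Backward induction: V(k, i) = exp(-r*dt) * [p * V(k+1, i) + (1-p) * V(k+1, i+1)].
  V(1,0) = exp(-r*dt) * [p*0.698260 + (1-p)*0.000000] = 0.314188
  V(1,1) = exp(-r*dt) * [p*0.000000 + (1-p)*0.000000] = 0.000000
  V(0,0) = exp(-r*dt) * [p*0.314188 + (1-p)*0.000000] = 0.141372

Answer: Price = V(0,0) = 0.1414


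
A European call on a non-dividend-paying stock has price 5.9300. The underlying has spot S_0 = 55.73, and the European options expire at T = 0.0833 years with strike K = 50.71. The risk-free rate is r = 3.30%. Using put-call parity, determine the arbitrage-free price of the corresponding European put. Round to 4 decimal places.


Answer: Put price = 0.7708

Derivation:
Put-call parity: C - P = S_0 * exp(-qT) - K * exp(-rT).
S_0 * exp(-qT) = 55.7300 * 1.00000000 = 55.73000000
K * exp(-rT) = 50.7100 * 0.99725487 = 50.57079470
P = C - S*exp(-qT) + K*exp(-rT)
P = 5.9300 - 55.73000000 + 50.57079470 = 0.7708


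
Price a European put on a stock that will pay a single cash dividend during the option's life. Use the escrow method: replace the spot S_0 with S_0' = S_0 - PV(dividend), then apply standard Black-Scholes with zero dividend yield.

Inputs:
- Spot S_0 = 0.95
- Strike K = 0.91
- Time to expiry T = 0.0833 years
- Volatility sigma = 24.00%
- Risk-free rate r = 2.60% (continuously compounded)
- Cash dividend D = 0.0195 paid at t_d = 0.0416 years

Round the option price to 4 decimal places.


Answer: Price = 0.0157

Derivation:
PV(D) = D * exp(-r * t_d) = 0.0195 * 0.99891898 = 0.01947892
S_0' = S_0 - PV(D) = 0.9500 - 0.01947892 = 0.93052108
d1 = (ln(S_0'/K) + (r + sigma^2/2)*T) / (sigma*sqrt(T)) = 0.38784003
d2 = d1 - sigma*sqrt(T) = 0.31857185
exp(-rT) = 0.99783654
N(-d1) = 0.34906721; N(-d2) = 0.37502560
P = K * exp(-rT) * N(-d2) - S_0' * N(-d1) = 0.9100 * 0.99783654 * 0.37502560 - 0.93052108 * 0.34906721 = 0.0157


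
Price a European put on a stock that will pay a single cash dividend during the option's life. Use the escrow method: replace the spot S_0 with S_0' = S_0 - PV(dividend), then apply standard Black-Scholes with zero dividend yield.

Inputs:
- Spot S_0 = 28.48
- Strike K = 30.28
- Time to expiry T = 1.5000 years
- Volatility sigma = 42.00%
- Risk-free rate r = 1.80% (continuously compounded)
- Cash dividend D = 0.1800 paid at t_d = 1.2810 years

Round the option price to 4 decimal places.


PV(D) = D * exp(-r * t_d) = 0.1800 * 0.97720580 = 0.17589704
S_0' = S_0 - PV(D) = 28.4800 - 0.17589704 = 28.30410296
d1 = (ln(S_0'/K) + (r + sigma^2/2)*T) / (sigma*sqrt(T)) = 0.17850043
d2 = d1 - sigma*sqrt(T) = -0.33589241
exp(-rT) = 0.97336124
N(-d1) = 0.42916499; N(-d2) = 0.63152400
P = K * exp(-rT) * N(-d2) - S_0' * N(-d1) = 30.2800 * 0.97336124 * 0.63152400 - 28.30410296 * 0.42916499 = 6.4660

Answer: Price = 6.4660


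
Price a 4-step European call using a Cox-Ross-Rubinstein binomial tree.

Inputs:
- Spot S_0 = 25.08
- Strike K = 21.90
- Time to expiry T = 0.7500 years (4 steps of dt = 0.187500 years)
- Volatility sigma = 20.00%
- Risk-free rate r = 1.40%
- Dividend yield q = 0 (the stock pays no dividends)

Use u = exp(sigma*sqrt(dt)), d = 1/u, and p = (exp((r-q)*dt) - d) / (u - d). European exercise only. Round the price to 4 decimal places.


dt = T/N = 0.187500
u = exp(sigma*sqrt(dt)) = 1.090463; d = 1/u = 0.917042
p = (exp((r-q)*dt) - d) / (u - d) = 0.493519
Discount per step: exp(-r*dt) = 0.997378
Stock lattice S(k, i) with i counting down-moves:
  k=0: S(0,0) = 25.0800
  k=1: S(1,0) = 27.3488; S(1,1) = 22.9994
  k=2: S(2,0) = 29.8229; S(2,1) = 25.0800; S(2,2) = 21.0914
  k=3: S(3,0) = 32.5207; S(3,1) = 27.3488; S(3,2) = 22.9994; S(3,3) = 19.3417
  k=4: S(4,0) = 35.4627; S(4,1) = 29.8229; S(4,2) = 25.0800; S(4,3) = 21.0914; S(4,4) = 17.7371
Terminal payoffs V(N, i) = max(S_T - K, 0):
  V(4,0) = 13.562680; V(4,1) = 7.922877; V(4,2) = 3.180000; V(4,3) = 0.000000; V(4,4) = 0.000000
Backward induction: V(k, i) = exp(-r*dt) * [p * V(k+1, i) + (1-p) * V(k+1, i+1)].
  V(3,0) = exp(-r*dt) * [p*13.562680 + (1-p)*7.922877] = 10.678162
  V(3,1) = exp(-r*dt) * [p*7.922877 + (1-p)*3.180000] = 5.506229
  V(3,2) = exp(-r*dt) * [p*3.180000 + (1-p)*0.000000] = 1.565277
  V(3,3) = exp(-r*dt) * [p*0.000000 + (1-p)*0.000000] = 0.000000
  V(2,0) = exp(-r*dt) * [p*10.678162 + (1-p)*5.506229] = 8.037551
  V(2,1) = exp(-r*dt) * [p*5.506229 + (1-p)*1.565277] = 3.501010
  V(2,2) = exp(-r*dt) * [p*1.565277 + (1-p)*0.000000] = 0.770469
  V(1,0) = exp(-r*dt) * [p*8.037551 + (1-p)*3.501010] = 5.724833
  V(1,1) = exp(-r*dt) * [p*3.501010 + (1-p)*0.770469] = 2.112491
  V(0,0) = exp(-r*dt) * [p*5.724833 + (1-p)*2.112491] = 3.885040

Answer: Price = V(0,0) = 3.8850


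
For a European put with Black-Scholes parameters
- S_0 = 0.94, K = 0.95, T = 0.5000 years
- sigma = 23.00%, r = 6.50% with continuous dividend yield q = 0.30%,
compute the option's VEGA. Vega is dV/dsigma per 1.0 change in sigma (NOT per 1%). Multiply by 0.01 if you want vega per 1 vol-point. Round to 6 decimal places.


d1 = 0.2068618794; d2 = 0.0442273197
phi(d1) = 0.3904972110; exp(-qT) = 0.9985011244; exp(-rT) = 0.9680224498
Vega = S * exp(-qT) * phi(d1) * sqrt(T) = 0.9400 * 0.9985011244 * 0.3904972110 * 0.7071067812 = 0.259167

Answer: Vega = 0.259167


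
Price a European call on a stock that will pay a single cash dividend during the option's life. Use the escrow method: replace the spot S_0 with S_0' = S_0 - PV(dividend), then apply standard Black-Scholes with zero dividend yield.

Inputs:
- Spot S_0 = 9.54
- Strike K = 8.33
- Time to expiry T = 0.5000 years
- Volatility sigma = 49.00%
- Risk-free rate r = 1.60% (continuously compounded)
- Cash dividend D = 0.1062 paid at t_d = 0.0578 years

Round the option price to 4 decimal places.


Answer: Price = 1.8890

Derivation:
PV(D) = D * exp(-r * t_d) = 0.1062 * 0.99907563 = 0.10610183
S_0' = S_0 - PV(D) = 9.5400 - 0.10610183 = 9.43389817
d1 = (ln(S_0'/K) + (r + sigma^2/2)*T) / (sigma*sqrt(T)) = 0.55550001
d2 = d1 - sigma*sqrt(T) = 0.20901769
exp(-rT) = 0.99203191
N(d1) = 0.71072365; N(d2) = 0.58278279
C = S_0' * N(d1) - K * exp(-rT) * N(d2) = 9.43389817 * 0.71072365 - 8.3300 * 0.99203191 * 0.58278279 = 1.8890


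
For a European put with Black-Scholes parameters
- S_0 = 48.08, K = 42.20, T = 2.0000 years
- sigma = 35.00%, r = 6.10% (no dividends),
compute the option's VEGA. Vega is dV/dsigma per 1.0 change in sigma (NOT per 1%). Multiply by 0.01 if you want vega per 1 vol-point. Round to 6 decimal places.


d1 = 0.7575054517; d2 = 0.2625307049
phi(d1) = 0.2994386308; exp(-qT) = 1.0000000000; exp(-rT) = 0.8851483685
Vega = S * exp(-qT) * phi(d1) * sqrt(T) = 48.0800 * 1.0000000000 * 0.2994386308 * 1.4142135624 = 20.360446

Answer: Vega = 20.360446


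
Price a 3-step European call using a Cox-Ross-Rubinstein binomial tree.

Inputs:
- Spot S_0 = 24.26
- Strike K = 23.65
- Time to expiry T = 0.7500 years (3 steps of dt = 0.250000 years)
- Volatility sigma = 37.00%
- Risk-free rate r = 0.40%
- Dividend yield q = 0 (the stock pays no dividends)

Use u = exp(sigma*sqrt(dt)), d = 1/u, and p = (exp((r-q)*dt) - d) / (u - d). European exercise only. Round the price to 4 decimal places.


dt = T/N = 0.250000
u = exp(sigma*sqrt(dt)) = 1.203218; d = 1/u = 0.831104
p = (exp((r-q)*dt) - d) / (u - d) = 0.456570
Discount per step: exp(-r*dt) = 0.999000
Stock lattice S(k, i) with i counting down-moves:
  k=0: S(0,0) = 24.2600
  k=1: S(1,0) = 29.1901; S(1,1) = 20.1626
  k=2: S(2,0) = 35.1220; S(2,1) = 24.2600; S(2,2) = 16.7572
  k=3: S(3,0) = 42.2595; S(3,1) = 29.1901; S(3,2) = 20.1626; S(3,3) = 13.9270
Terminal payoffs V(N, i) = max(S_T - K, 0):
  V(3,0) = 18.609488; V(3,1) = 5.540079; V(3,2) = 0.000000; V(3,3) = 0.000000
Backward induction: V(k, i) = exp(-r*dt) * [p * V(k+1, i) + (1-p) * V(k+1, i+1)].
  V(2,0) = exp(-r*dt) * [p*18.609488 + (1-p)*5.540079] = 11.495680
  V(2,1) = exp(-r*dt) * [p*5.540079 + (1-p)*0.000000] = 2.526907
  V(2,2) = exp(-r*dt) * [p*0.000000 + (1-p)*0.000000] = 0.000000
  V(1,0) = exp(-r*dt) * [p*11.495680 + (1-p)*2.526907] = 6.615162
  V(1,1) = exp(-r*dt) * [p*2.526907 + (1-p)*0.000000] = 1.152557
  V(0,0) = exp(-r*dt) * [p*6.615162 + (1-p)*1.152557] = 3.642975

Answer: Price = V(0,0) = 3.6430


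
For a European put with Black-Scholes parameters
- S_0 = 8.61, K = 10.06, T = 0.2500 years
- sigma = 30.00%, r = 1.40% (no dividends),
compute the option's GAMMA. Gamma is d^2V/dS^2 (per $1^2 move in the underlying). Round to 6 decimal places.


d1 = -0.9392856415; d2 = -1.0892856415
phi(d1) = 0.2566435065; exp(-qT) = 1.0000000000; exp(-rT) = 0.9965061179
Gamma = exp(-qT) * phi(d1) / (S * sigma * sqrt(T)) = 1.0000000000 * 0.2566435065 / (8.6100 * 0.3000 * 0.5000000000) = 0.198717

Answer: Gamma = 0.198717


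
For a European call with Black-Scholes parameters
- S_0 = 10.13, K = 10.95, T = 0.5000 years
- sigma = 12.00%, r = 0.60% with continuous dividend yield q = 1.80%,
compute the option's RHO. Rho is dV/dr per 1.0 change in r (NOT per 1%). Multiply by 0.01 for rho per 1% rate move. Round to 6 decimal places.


Answer: Rho = 0.826405

Derivation:
d1 = -0.9456155248; d2 = -1.0304683386
phi(d1) = 0.2551170311; exp(-qT) = 0.9910403788; exp(-rT) = 0.9970044955
N(d2) = 0.1513951038
Rho = K*T*exp(-rT)*N(d2) = 10.9500 * 0.5000 * 0.9970044955 * 0.1513951038 = 0.826405


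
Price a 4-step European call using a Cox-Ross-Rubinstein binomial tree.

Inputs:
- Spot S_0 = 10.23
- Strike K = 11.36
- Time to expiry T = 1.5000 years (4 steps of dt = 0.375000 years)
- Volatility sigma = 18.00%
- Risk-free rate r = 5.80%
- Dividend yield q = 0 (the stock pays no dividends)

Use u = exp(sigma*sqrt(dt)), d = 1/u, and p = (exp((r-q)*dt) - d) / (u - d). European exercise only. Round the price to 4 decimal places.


dt = T/N = 0.375000
u = exp(sigma*sqrt(dt)) = 1.116532; d = 1/u = 0.895631
p = (exp((r-q)*dt) - d) / (u - d) = 0.572010
Discount per step: exp(-r*dt) = 0.978485
Stock lattice S(k, i) with i counting down-moves:
  k=0: S(0,0) = 10.2300
  k=1: S(1,0) = 11.4221; S(1,1) = 9.1623
  k=2: S(2,0) = 12.7532; S(2,1) = 10.2300; S(2,2) = 8.2060
  k=3: S(3,0) = 14.2393; S(3,1) = 11.4221; S(3,2) = 9.1623; S(3,3) = 7.3496
  k=4: S(4,0) = 15.8986; S(4,1) = 12.7532; S(4,2) = 10.2300; S(4,3) = 8.2060; S(4,4) = 6.5825
Terminal payoffs V(N, i) = max(S_T - K, 0):
  V(4,0) = 4.538627; V(4,1) = 1.393155; V(4,2) = 0.000000; V(4,3) = 0.000000; V(4,4) = 0.000000
Backward induction: V(k, i) = exp(-r*dt) * [p * V(k+1, i) + (1-p) * V(k+1, i+1)].
  V(3,0) = exp(-r*dt) * [p*4.538627 + (1-p)*1.393155] = 3.123712
  V(3,1) = exp(-r*dt) * [p*1.393155 + (1-p)*0.000000] = 0.779753
  V(3,2) = exp(-r*dt) * [p*0.000000 + (1-p)*0.000000] = 0.000000
  V(3,3) = exp(-r*dt) * [p*0.000000 + (1-p)*0.000000] = 0.000000
  V(2,0) = exp(-r*dt) * [p*3.123712 + (1-p)*0.779753] = 2.074898
  V(2,1) = exp(-r*dt) * [p*0.779753 + (1-p)*0.000000] = 0.436430
  V(2,2) = exp(-r*dt) * [p*0.000000 + (1-p)*0.000000] = 0.000000
  V(1,0) = exp(-r*dt) * [p*2.074898 + (1-p)*0.436430] = 1.344096
  V(1,1) = exp(-r*dt) * [p*0.436430 + (1-p)*0.000000] = 0.244272
  V(0,0) = exp(-r*dt) * [p*1.344096 + (1-p)*0.244272] = 0.854591

Answer: Price = V(0,0) = 0.8546


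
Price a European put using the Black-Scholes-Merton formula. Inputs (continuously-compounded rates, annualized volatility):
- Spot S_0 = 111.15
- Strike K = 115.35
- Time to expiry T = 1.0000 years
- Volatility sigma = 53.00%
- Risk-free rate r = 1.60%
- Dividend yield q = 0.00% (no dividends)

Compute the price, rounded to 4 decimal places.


d1 = (ln(S/K) + (r - q + 0.5*sigma^2) * T) / (sigma * sqrt(T)) = 0.22520690
d2 = d1 - sigma * sqrt(T) = -0.30479310
exp(-rT) = 0.98412732; exp(-qT) = 1.00000000
P = K * exp(-rT) * N(-d2) - S_0 * exp(-qT) * N(-d1)
N(-d1) = 0.41090916; N(-d2) = 0.61973813
P = 115.3500 * 0.98412732 * 0.61973813 - 111.1500 * 1.00000000 * 0.41090916 = 24.6796

Answer: Price = 24.6796


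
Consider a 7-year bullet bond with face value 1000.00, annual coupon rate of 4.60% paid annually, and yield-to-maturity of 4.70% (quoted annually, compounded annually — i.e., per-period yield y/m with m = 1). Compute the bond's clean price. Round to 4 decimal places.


Answer: Price = 994.1502

Derivation:
Coupon per period c = face * coupon_rate / m = 46.000000
Periods per year m = 1; per-period yield y/m = 0.047000
Number of cashflows N = 7
Cashflows (t years, CF_t, discount factor 1/(1+y/m)^(m*t), PV):
  t = 1.0000: CF_t = 46.000000, DF = 0.955110, PV = 43.935053
  t = 2.0000: CF_t = 46.000000, DF = 0.912235, PV = 41.962801
  t = 3.0000: CF_t = 46.000000, DF = 0.871284, PV = 40.079084
  t = 4.0000: CF_t = 46.000000, DF = 0.832172, PV = 38.279927
  t = 5.0000: CF_t = 46.000000, DF = 0.794816, PV = 36.561535
  t = 6.0000: CF_t = 46.000000, DF = 0.759137, PV = 34.920282
  t = 7.0000: CF_t = 1046.000000, DF = 0.725059, PV = 758.411505
Price P = sum_t PV_t = 994.150187


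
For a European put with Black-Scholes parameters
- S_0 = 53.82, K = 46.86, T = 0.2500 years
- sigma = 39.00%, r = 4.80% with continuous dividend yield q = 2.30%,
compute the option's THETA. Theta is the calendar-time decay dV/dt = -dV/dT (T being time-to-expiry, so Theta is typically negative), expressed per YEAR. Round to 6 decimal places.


d1 = 0.8397087806; d2 = 0.6447087806
phi(d1) = 0.2804123862; exp(-qT) = 0.9942664996; exp(-rT) = 0.9880717129
Theta = -S*exp(-qT)*phi(d1)*sigma/(2*sqrt(T)) + r*K*exp(-rT)*N(-d2) - q*S*exp(-qT)*N(-d1)
N(-d1) = 0.2005358448; N(-d2) = 0.2595579625; sqrt(T) = 0.5000000000
Term 1 = -53.8200 * 0.9942664996 * 0.2804123862 * 0.3900 / (2 * 0.5000000000) = -5.8520536678
Term 2 = 0.0480 * 46.8600 * 0.9880717129 * 0.2595579625 = 0.5768545788
Term 3 = -0.0230 * 53.8200 * 0.9942664996 * 0.2005358448 = -0.2468120436
Theta = -5.8520536678 + (0.5768545788) + (-0.2468120436) = -5.522011

Answer: Theta = -5.522011


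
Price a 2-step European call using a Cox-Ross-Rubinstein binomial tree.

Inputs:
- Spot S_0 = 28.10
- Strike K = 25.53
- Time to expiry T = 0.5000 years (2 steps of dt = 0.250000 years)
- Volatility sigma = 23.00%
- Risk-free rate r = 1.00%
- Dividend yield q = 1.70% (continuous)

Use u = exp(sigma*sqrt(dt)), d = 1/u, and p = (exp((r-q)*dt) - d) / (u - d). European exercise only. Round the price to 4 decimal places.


Answer: Price = V(0,0) = 3.3763

Derivation:
dt = T/N = 0.250000
u = exp(sigma*sqrt(dt)) = 1.121873; d = 1/u = 0.891366
p = (exp((r-q)*dt) - d) / (u - d) = 0.463696
Discount per step: exp(-r*dt) = 0.997503
Stock lattice S(k, i) with i counting down-moves:
  k=0: S(0,0) = 28.1000
  k=1: S(1,0) = 31.5246; S(1,1) = 25.0474
  k=2: S(2,0) = 35.3667; S(2,1) = 28.1000; S(2,2) = 22.3264
Terminal payoffs V(N, i) = max(S_T - K, 0):
  V(2,0) = 9.836660; V(2,1) = 2.570000; V(2,2) = 0.000000
Backward induction: V(k, i) = exp(-r*dt) * [p * V(k+1, i) + (1-p) * V(k+1, i+1)].
  V(1,0) = exp(-r*dt) * [p*9.836660 + (1-p)*2.570000] = 5.924693
  V(1,1) = exp(-r*dt) * [p*2.570000 + (1-p)*0.000000] = 1.188724
  V(0,0) = exp(-r*dt) * [p*5.924693 + (1-p)*1.188724] = 3.376324


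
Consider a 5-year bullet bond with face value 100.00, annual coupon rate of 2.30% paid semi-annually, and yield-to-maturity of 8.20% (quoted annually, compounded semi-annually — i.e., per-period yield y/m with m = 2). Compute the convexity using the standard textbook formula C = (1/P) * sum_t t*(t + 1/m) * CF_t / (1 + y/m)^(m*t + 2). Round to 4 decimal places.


Answer: Convexity = 23.4114

Derivation:
Coupon per period c = face * coupon_rate / m = 1.150000
Periods per year m = 2; per-period yield y/m = 0.041000
Number of cashflows N = 10
Cashflows (t years, CF_t, discount factor 1/(1+y/m)^(m*t), PV):
  t = 0.5000: CF_t = 1.150000, DF = 0.960615, PV = 1.104707
  t = 1.0000: CF_t = 1.150000, DF = 0.922781, PV = 1.061198
  t = 1.5000: CF_t = 1.150000, DF = 0.886437, PV = 1.019402
  t = 2.0000: CF_t = 1.150000, DF = 0.851524, PV = 0.979253
  t = 2.5000: CF_t = 1.150000, DF = 0.817987, PV = 0.940685
  t = 3.0000: CF_t = 1.150000, DF = 0.785770, PV = 0.903636
  t = 3.5000: CF_t = 1.150000, DF = 0.754823, PV = 0.868046
  t = 4.0000: CF_t = 1.150000, DF = 0.725094, PV = 0.833858
  t = 4.5000: CF_t = 1.150000, DF = 0.696536, PV = 0.801016
  t = 5.0000: CF_t = 101.150000, DF = 0.669103, PV = 67.679726
Price P = sum_t PV_t = 76.191527
Convexity numerator sum_t t*(t + 1/m) * CF_t / (1+y/m)^(m*t + 2):
  t = 0.5000: term = 0.509701
  t = 1.0000: term = 1.468880
  t = 1.5000: term = 2.822055
  t = 2.0000: term = 4.518179
  t = 2.5000: term = 6.510345
  t = 3.0000: term = 8.755507
  t = 3.5000: term = 11.214226
  t = 4.0000: term = 13.850423
  t = 4.5000: term = 16.631152
  t = 5.0000: term = 1717.472638
Convexity = (1/P) * sum = 1783.753107 / 76.191527 = 23.411437


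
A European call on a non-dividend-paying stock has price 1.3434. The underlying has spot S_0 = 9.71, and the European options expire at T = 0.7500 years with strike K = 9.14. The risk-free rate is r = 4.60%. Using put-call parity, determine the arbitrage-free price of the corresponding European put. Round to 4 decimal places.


Put-call parity: C - P = S_0 * exp(-qT) - K * exp(-rT).
S_0 * exp(-qT) = 9.7100 * 1.00000000 = 9.71000000
K * exp(-rT) = 9.1400 * 0.96608834 = 8.83004742
P = C - S*exp(-qT) + K*exp(-rT)
P = 1.3434 - 9.71000000 + 8.83004742 = 0.4634

Answer: Put price = 0.4634


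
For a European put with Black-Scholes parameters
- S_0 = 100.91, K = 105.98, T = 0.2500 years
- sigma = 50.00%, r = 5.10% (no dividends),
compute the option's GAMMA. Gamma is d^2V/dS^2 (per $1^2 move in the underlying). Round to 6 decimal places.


Answer: Gamma = 0.015811

Derivation:
d1 = -0.0200854664; d2 = -0.2700854664
phi(d1) = 0.3988618167; exp(-qT) = 1.0000000000; exp(-rT) = 0.9873309369
Gamma = exp(-qT) * phi(d1) / (S * sigma * sqrt(T)) = 1.0000000000 * 0.3988618167 / (100.9100 * 0.5000 * 0.5000000000) = 0.015811


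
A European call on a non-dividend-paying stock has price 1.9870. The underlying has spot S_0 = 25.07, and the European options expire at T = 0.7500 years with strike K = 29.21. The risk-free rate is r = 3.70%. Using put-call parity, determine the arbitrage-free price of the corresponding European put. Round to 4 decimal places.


Answer: Put price = 5.3276

Derivation:
Put-call parity: C - P = S_0 * exp(-qT) - K * exp(-rT).
S_0 * exp(-qT) = 25.0700 * 1.00000000 = 25.07000000
K * exp(-rT) = 29.2100 * 0.97263149 = 28.41056595
P = C - S*exp(-qT) + K*exp(-rT)
P = 1.9870 - 25.07000000 + 28.41056595 = 5.3276


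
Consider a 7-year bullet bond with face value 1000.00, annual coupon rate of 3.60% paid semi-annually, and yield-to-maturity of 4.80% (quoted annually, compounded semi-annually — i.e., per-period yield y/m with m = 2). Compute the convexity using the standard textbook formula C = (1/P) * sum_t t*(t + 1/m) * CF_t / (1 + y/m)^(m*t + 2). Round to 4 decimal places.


Answer: Convexity = 42.6696

Derivation:
Coupon per period c = face * coupon_rate / m = 18.000000
Periods per year m = 2; per-period yield y/m = 0.024000
Number of cashflows N = 14
Cashflows (t years, CF_t, discount factor 1/(1+y/m)^(m*t), PV):
  t = 0.5000: CF_t = 18.000000, DF = 0.976562, PV = 17.578125
  t = 1.0000: CF_t = 18.000000, DF = 0.953674, PV = 17.166138
  t = 1.5000: CF_t = 18.000000, DF = 0.931323, PV = 16.763806
  t = 2.0000: CF_t = 18.000000, DF = 0.909495, PV = 16.370905
  t = 2.5000: CF_t = 18.000000, DF = 0.888178, PV = 15.987212
  t = 3.0000: CF_t = 18.000000, DF = 0.867362, PV = 15.612511
  t = 3.5000: CF_t = 18.000000, DF = 0.847033, PV = 15.246593
  t = 4.0000: CF_t = 18.000000, DF = 0.827181, PV = 14.889251
  t = 4.5000: CF_t = 18.000000, DF = 0.807794, PV = 14.540284
  t = 5.0000: CF_t = 18.000000, DF = 0.788861, PV = 14.199496
  t = 5.5000: CF_t = 18.000000, DF = 0.770372, PV = 13.866696
  t = 6.0000: CF_t = 18.000000, DF = 0.752316, PV = 13.541695
  t = 6.5000: CF_t = 18.000000, DF = 0.734684, PV = 13.224311
  t = 7.0000: CF_t = 1018.000000, DF = 0.717465, PV = 730.379180
Price P = sum_t PV_t = 929.366203
Convexity numerator sum_t t*(t + 1/m) * CF_t / (1+y/m)^(m*t + 2):
  t = 0.5000: term = 8.381903
  t = 1.0000: term = 24.556357
  t = 1.5000: term = 47.961635
  t = 2.0000: term = 78.062556
  t = 2.5000: term = 114.349448
  t = 3.0000: term = 156.337136
  t = 3.5000: term = 203.563979
  t = 4.0000: term = 255.590933
  t = 4.5000: term = 312.000651
  t = 5.0000: term = 372.396610
  t = 5.5000: term = 436.402278
  t = 6.0000: term = 503.660299
  t = 6.5000: term = 573.831721
  t = 7.0000: term = 36568.552942
Convexity = (1/P) * sum = 39655.648449 / 929.366203 = 42.669562


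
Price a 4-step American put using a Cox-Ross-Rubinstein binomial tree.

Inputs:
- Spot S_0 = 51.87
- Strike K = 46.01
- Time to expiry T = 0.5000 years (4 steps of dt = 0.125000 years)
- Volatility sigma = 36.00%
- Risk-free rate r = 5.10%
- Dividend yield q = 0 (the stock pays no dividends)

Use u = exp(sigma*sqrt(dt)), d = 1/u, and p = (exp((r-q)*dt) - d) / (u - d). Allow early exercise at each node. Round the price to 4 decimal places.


Answer: Price = V(0,0) = 2.4416

Derivation:
dt = T/N = 0.125000
u = exp(sigma*sqrt(dt)) = 1.135734; d = 1/u = 0.880488
p = (exp((r-q)*dt) - d) / (u - d) = 0.493279
Discount per step: exp(-r*dt) = 0.993645
Stock lattice S(k, i) with i counting down-moves:
  k=0: S(0,0) = 51.8700
  k=1: S(1,0) = 58.9105; S(1,1) = 45.6709
  k=2: S(2,0) = 66.9067; S(2,1) = 51.8700; S(2,2) = 40.2127
  k=3: S(3,0) = 75.9882; S(3,1) = 58.9105; S(3,2) = 45.6709; S(3,3) = 35.4068
  k=4: S(4,0) = 86.3024; S(4,1) = 66.9067; S(4,2) = 51.8700; S(4,3) = 40.2127; S(4,4) = 31.1752
Terminal payoffs V(N, i) = max(K - S_T, 0):
  V(4,0) = 0.000000; V(4,1) = 0.000000; V(4,2) = 0.000000; V(4,3) = 5.797329; V(4,4) = 14.834775
Backward induction: V(k, i) = exp(-r*dt) * [p * V(k+1, i) + (1-p) * V(k+1, i+1)]; then take max(V_cont, immediate exercise) for American.
  V(3,0) = exp(-r*dt) * [p*0.000000 + (1-p)*0.000000] = 0.000000; exercise = 0.000000; V(3,0) = max -> 0.000000
  V(3,1) = exp(-r*dt) * [p*0.000000 + (1-p)*0.000000] = 0.000000; exercise = 0.000000; V(3,1) = max -> 0.000000
  V(3,2) = exp(-r*dt) * [p*0.000000 + (1-p)*5.797329] = 2.918962; exercise = 0.339098; V(3,2) = max -> 2.918962
  V(3,3) = exp(-r*dt) * [p*5.797329 + (1-p)*14.834775] = 10.310853; exercise = 10.603234; V(3,3) = max -> 10.603234
  V(2,0) = exp(-r*dt) * [p*0.000000 + (1-p)*0.000000] = 0.000000; exercise = 0.000000; V(2,0) = max -> 0.000000
  V(2,1) = exp(-r*dt) * [p*0.000000 + (1-p)*2.918962] = 1.469701; exercise = 0.000000; V(2,1) = max -> 1.469701
  V(2,2) = exp(-r*dt) * [p*2.918962 + (1-p)*10.603234] = 6.769453; exercise = 5.797329; V(2,2) = max -> 6.769453
  V(1,0) = exp(-r*dt) * [p*0.000000 + (1-p)*1.469701] = 0.739996; exercise = 0.000000; V(1,0) = max -> 0.739996
  V(1,1) = exp(-r*dt) * [p*1.469701 + (1-p)*6.769453] = 4.128793; exercise = 0.339098; V(1,1) = max -> 4.128793
  V(0,0) = exp(-r*dt) * [p*0.739996 + (1-p)*4.128793] = 2.441557; exercise = 0.000000; V(0,0) = max -> 2.441557
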